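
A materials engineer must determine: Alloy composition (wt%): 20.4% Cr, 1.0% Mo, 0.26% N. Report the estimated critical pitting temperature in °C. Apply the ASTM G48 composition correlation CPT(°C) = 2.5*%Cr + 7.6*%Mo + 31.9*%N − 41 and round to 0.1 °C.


Apply the ASTM G48 empirical CPT estimate: CPT(°C) = 2.5*%Cr + 7.6*%Mo + 31.9*%N − 41
2.5*20.4 = 51; 7.6*1.0 = 7.6; 31.9*0.26 = 8.294
CPT = 51 + 7.6 + 8.294 − 41 = 25.894 °C
Rounded to 0.1 °C: CPT ≈ 25.9 °C

25.9 °C


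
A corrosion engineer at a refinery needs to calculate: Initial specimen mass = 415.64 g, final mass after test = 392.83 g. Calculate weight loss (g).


Weight loss = initial − final
WL = 415.64 − 392.83 = 22.81 g

22.81 g


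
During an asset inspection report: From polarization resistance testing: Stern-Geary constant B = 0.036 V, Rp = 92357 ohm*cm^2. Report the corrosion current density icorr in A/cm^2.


Apply the Stern-Geary relation: icorr = B / Rp
icorr = 0.036 / 92357 = 3.898×10^-7 A/cm^2

3.898×10^-7 A/cm^2


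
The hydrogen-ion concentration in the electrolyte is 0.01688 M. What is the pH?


pH = −log10[H+]
pH = −log10(0.01688) = 1.77

1.77


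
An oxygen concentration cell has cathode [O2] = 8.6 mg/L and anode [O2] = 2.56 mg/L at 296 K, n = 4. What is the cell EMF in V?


Apply the Nernst concentration-cell relation: E = (RT/nF)*ln(C_cathode/C_anode)
RT/nF = 8.314*296/(4*96485) = 0.00637649 V
ln(8.6/2.56) = 1.21175
E = 0.00637649 * 1.21175 = 0.00773 V

0.00773 V


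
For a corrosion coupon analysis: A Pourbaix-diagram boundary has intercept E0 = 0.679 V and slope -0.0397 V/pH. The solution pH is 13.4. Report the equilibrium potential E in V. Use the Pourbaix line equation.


Apply the Pourbaix line equation: E = E0 + slope*pH
E = 0.679 + (-0.0397)*13.4 = 0.679 + (-0.53198) = 0.14702 V
Rounded to 4 decimal places: E = 0.1470 V

0.1470 V


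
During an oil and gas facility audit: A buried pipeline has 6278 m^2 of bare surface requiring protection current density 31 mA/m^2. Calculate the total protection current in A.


I = area * current density, then convert mA → A (÷1000)
I = 6278 * 31 / 1000 = 194.62 A

194.62 A


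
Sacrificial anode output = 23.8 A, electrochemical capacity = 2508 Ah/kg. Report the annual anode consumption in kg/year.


Annual consumption = current * hours per year / capacity
Rate = 23.8 * 8760 / 2508 = 83.1 kg/year

83.1 kg/year


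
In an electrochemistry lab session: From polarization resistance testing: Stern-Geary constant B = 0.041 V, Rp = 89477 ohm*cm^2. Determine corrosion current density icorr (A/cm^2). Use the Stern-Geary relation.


Apply the Stern-Geary relation: icorr = B / Rp
icorr = 0.041 / 89477 = 4.582×10^-7 A/cm^2

4.582×10^-7 A/cm^2


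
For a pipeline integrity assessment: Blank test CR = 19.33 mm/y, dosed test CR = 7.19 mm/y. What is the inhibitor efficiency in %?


Apply the inhibitor-efficiency definition: IE = (CR_blank − CR_inh)/CR_blank × 100
IE = (19.33 − 7.19) / 19.33 × 100
IE = 12.14 / 19.33 × 100 = 62.8 %

62.8 %


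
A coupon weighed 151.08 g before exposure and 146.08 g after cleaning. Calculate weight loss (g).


Weight loss = initial − final
WL = 151.08 − 146.08 = 5.0 g

5.0 g


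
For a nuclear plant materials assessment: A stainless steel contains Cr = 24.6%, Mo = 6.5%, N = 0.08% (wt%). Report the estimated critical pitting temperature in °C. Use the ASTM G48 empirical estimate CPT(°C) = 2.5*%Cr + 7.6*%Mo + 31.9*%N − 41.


Apply the ASTM G48 empirical CPT estimate: CPT(°C) = 2.5*%Cr + 7.6*%Mo + 31.9*%N − 41
2.5*24.6 = 61.5; 7.6*6.5 = 49.4; 31.9*0.08 = 2.552
CPT = 61.5 + 49.4 + 2.552 − 41 = 72.452 °C
Rounded to 0.1 °C: CPT ≈ 72.5 °C

72.5 °C


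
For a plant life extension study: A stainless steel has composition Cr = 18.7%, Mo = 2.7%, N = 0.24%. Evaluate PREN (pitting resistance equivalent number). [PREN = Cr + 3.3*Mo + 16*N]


Apply the PREN formula: PREN = Cr + 3.3*Mo + 16*N
PREN = 18.7 + 3.3*2.7 + 16*0.24
PREN = 18.7 + 8.91 + 3.84 = 31.45

31.45


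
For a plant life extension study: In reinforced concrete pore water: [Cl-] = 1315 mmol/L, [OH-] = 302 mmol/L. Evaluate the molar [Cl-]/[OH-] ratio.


Threshold parameter = [Cl-] / [OH-] (molar basis; both in mmol/L, so units cancel)
Ratio = 1315 / 302 = 4.35

4.35


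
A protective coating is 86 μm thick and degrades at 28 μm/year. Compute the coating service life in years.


Service life = thickness / degradation rate
Life = 86 / 28 = 3.1 years

3.1 years


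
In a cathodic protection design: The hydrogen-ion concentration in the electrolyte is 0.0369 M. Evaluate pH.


pH = −log10[H+]
pH = −log10(0.0369) = 1.43

1.43


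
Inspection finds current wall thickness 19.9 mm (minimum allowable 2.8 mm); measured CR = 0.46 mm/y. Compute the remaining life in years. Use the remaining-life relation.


Apply the remaining-life relation: RL = (t_current − t_min) / CR
RL = (19.9 − 2.8) / 0.46 = 17.1 / 0.46 = 37.2 years

37.2 years


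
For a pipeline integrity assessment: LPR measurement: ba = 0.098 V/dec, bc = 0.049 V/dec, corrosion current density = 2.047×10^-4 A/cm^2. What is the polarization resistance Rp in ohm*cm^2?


Apply the Stern-Geary equation: Rp = ba*bc / (2.303*icorr*(ba+bc))
ba*bc = 0.098*0.049 = 0.004802
ba+bc = 0.147; 2.303*icorr*(ba+bc) = 2.303*2.047×10^-4*0.147 = 6.9299343×10^-5
Rp = 0.004802 / 6.9299343×10^-5 = 69.3 ohm*cm^2

69.3 ohm*cm^2


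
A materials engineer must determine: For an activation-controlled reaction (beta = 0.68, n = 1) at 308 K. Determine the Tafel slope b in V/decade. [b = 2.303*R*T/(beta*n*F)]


Apply the Tafel slope relation: b = 2.303*R*T/(beta*n*F)
Numerator: 2.303 * 8.314 * 308 = 5897.32
Denominator: 0.68 * 1 * 96485 = 65609.8
b = 5897.32 / 65609.8 = 0.0899 V/decade

0.0899 V/decade


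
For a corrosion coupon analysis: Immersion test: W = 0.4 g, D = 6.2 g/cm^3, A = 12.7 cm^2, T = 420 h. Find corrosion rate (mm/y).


Apply the mm/y weight-loss relation: CR = 87600 * W / (D * A * T)
Numerator: 87600 * 0.4 = 35040.0
Denominator: 6.2 * 12.7 * 420 = 33070.8
CR = 35040.0 / 33070.8 = 1.05954 mm/y

1.05954 mm/y


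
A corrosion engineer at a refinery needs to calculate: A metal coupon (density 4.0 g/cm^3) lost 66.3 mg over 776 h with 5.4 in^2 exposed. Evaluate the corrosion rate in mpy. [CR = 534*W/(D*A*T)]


Apply the mpy weight-loss relation: CR = 534 * W / (D * A * T)
Numerator: 534 * 66.3 = 35404.2
Denominator: 4.0 * 5.4 * 776 = 16761.6
CR = 35404.2 / 16761.6 = 2.11222 mpy

2.11222 mpy


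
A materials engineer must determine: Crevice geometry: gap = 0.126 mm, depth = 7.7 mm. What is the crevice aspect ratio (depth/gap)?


Aspect ratio = depth / gap
Ratio = 7.7 / 0.126 = 61.1

61.1


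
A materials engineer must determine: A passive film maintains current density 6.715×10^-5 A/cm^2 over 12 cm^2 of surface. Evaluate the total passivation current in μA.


I = i_pass * A, then convert A → μA (×10^6)
I = 6.715×10^-5 * 12 * 10^6 = 805.8 μA

805.8 μA


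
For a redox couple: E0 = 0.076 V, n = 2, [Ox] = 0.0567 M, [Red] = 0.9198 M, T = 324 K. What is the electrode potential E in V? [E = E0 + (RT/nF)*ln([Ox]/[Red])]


Apply the Nernst equation: E = E0 + (RT/nF)*ln([Ox]/[Red])
Step 1: RT/nF = 8.314*324/(2*96485) = 0.01395935 V
Step 2: [Ox]/[Red] = 0.0567/0.9198 = 0.061644
Step 3: ln(0.061644) = -2.786379
Step 4: correction = 0.01395935 * -2.786379 = -0.039 V
E = 0.076 + -0.039 = 0.037 V

0.037 V


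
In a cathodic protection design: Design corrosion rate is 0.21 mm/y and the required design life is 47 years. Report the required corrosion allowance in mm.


Corrosion allowance = CR × design life
CA = 0.21 * 47 = 9.87 mm

9.87 mm


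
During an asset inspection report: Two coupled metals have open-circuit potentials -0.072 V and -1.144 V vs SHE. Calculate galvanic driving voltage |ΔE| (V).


Driving voltage is the absolute potential difference.
|ΔE| = |-0.072 − (-1.144)| = 1.072 V

1.072 V


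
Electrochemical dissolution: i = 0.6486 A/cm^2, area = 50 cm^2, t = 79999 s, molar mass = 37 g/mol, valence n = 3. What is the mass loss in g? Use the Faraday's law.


Apply Faraday's law: m = i*A*t*M / (n*F)
Total charge passed Q = i*A*t = 0.6486*50*79999 = 2594367.57 C
m = Q*M/(n*F) = 2594367.57*37/(3*96485) = 331.6288 g

331.6288 g


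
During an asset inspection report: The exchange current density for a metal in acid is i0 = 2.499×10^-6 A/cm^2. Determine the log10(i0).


i0 = 2.499×10^-6 A/cm^2
log10(i0) = -5.602

-5.602


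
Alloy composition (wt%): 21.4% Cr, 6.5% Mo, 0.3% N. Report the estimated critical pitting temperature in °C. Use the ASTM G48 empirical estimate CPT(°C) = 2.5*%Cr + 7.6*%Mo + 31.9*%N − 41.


Apply the ASTM G48 empirical CPT estimate: CPT(°C) = 2.5*%Cr + 7.6*%Mo + 31.9*%N − 41
2.5*21.4 = 53.5; 7.6*6.5 = 49.4; 31.9*0.3 = 9.57
CPT = 53.5 + 49.4 + 9.57 − 41 = 71.47 °C
Rounded to 0.1 °C: CPT ≈ 71.5 °C

71.5 °C


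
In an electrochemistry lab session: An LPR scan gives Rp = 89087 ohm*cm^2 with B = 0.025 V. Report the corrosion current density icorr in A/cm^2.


Apply the Stern-Geary relation: icorr = B / Rp
icorr = 0.025 / 89087 = 2.806×10^-7 A/cm^2

2.806×10^-7 A/cm^2


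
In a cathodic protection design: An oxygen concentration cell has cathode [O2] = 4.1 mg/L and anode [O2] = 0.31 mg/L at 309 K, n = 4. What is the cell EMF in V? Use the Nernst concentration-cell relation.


Apply the Nernst concentration-cell relation: E = (RT/nF)*ln(C_cathode/C_anode)
RT/nF = 8.314*309/(4*96485) = 0.00665654 V
ln(4.1/0.31) = 2.58217
E = 0.00665654 * 2.58217 = 0.01719 V

0.01719 V


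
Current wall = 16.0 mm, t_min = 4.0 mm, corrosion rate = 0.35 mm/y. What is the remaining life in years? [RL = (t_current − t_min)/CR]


Apply the remaining-life relation: RL = (t_current − t_min) / CR
RL = (16.0 − 4.0) / 0.35 = 12.0 / 0.35 = 34.3 years

34.3 years


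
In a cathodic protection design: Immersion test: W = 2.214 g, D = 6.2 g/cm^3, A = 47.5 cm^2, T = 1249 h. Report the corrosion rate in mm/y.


Apply the mm/y weight-loss relation: CR = 87600 * W / (D * A * T)
Numerator: 87600 * 2.214 = 193946.4
Denominator: 6.2 * 47.5 * 1249 = 367830.5
CR = 193946.4 / 367830.5 = 0.52727 mm/y

0.52727 mm/y


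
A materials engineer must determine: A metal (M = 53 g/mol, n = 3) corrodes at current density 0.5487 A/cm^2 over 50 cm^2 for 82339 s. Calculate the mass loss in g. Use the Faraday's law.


Apply Faraday's law: m = i*A*t*M / (n*F)
Total charge passed Q = i*A*t = 0.5487*50*82339 = 2258970.465 C
m = Q*M/(n*F) = 2258970.465*53/(3*96485) = 413.624 g

413.624 g


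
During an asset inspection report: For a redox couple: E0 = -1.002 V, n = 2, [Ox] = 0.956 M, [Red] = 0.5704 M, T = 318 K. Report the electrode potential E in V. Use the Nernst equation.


Apply the Nernst equation: E = E0 + (RT/nF)*ln([Ox]/[Red])
Step 1: RT/nF = 8.314*318/(2*96485) = 0.01370084 V
Step 2: [Ox]/[Red] = 0.956/0.5704 = 1.676017
Step 3: ln(1.676017) = 0.51642
Step 4: correction = 0.01370084 * 0.51642 = 0.0071 V
E = -1.002 + 0.0071 = -0.9949 V

-0.9949 V


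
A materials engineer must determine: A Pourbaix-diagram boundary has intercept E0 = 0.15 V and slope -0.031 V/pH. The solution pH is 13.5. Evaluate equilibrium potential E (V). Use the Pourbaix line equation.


Apply the Pourbaix line equation: E = E0 + slope*pH
E = 0.15 + (-0.031)*13.5 = 0.15 + (-0.4185) = -0.2685 V
Rounded to 3 decimal places: E = -0.269 V

-0.269 V


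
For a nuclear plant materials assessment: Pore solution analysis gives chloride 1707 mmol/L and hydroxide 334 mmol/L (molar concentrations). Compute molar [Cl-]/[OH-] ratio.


Threshold parameter = [Cl-] / [OH-] (molar basis; both in mmol/L, so units cancel)
Ratio = 1707 / 334 = 5.11

5.11


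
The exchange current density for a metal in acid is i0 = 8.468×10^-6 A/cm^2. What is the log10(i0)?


i0 = 8.468×10^-6 A/cm^2
log10(i0) = -5.072

-5.072


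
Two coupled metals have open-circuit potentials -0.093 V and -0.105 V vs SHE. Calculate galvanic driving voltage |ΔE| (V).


Driving voltage is the absolute potential difference.
|ΔE| = |-0.093 − (-0.105)| = 0.012 V

0.012 V


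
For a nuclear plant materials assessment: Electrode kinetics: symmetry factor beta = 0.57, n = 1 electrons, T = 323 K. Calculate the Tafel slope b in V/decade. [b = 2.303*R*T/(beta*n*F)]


Apply the Tafel slope relation: b = 2.303*R*T/(beta*n*F)
Numerator: 2.303 * 8.314 * 323 = 6184.53
Denominator: 0.57 * 1 * 96485 = 54996.45
b = 6184.53 / 54996.45 = 0.112 V/decade

0.112 V/decade


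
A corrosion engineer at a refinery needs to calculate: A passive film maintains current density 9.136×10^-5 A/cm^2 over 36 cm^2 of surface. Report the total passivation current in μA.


I = i_pass * A, then convert A → μA (×10^6)
I = 9.136×10^-5 * 36 * 10^6 = 3288.96 μA

3288.96 μA


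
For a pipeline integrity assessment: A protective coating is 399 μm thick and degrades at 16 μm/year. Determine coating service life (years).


Service life = thickness / degradation rate
Life = 399 / 16 = 24.9 years

24.9 years


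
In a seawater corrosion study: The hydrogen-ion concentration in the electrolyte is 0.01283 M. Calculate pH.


pH = −log10[H+]
pH = −log10(0.01283) = 1.89

1.89


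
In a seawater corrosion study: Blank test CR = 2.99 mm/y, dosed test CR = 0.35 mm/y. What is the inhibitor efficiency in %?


Apply the inhibitor-efficiency definition: IE = (CR_blank − CR_inh)/CR_blank × 100
IE = (2.99 − 0.35) / 2.99 × 100
IE = 2.64 / 2.99 × 100 = 88.3 %

88.3 %


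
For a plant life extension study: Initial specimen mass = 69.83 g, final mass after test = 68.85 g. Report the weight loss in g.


Weight loss = initial − final
WL = 69.83 − 68.85 = 0.98 g

0.98 g


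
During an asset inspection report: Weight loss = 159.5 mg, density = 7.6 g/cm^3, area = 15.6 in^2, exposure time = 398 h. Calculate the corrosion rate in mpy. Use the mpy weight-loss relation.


Apply the mpy weight-loss relation: CR = 534 * W / (D * A * T)
Numerator: 534 * 159.5 = 85173.0
Denominator: 7.6 * 15.6 * 398 = 47186.88
CR = 85173.0 / 47186.88 = 1.805 mpy

1.805 mpy


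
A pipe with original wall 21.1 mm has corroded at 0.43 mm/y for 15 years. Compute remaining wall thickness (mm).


Remaining wall = original − CR × time
t = 21.1 − 0.43*15 = 21.1 − 6.45 = 14.65 mm

14.65 mm


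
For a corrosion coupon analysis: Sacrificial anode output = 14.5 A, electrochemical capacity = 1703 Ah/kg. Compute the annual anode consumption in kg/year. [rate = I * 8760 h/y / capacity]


Annual consumption = current * hours per year / capacity
Rate = 14.5 * 8760 / 1703 = 74.6 kg/year

74.6 kg/year


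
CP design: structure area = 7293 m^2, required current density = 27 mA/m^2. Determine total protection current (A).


I = area * current density, then convert mA → A (÷1000)
I = 7293 * 27 / 1000 = 196.91 A

196.91 A


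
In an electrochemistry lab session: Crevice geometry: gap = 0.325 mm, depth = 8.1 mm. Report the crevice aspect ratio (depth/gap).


Aspect ratio = depth / gap
Ratio = 8.1 / 0.325 = 24.9

24.9


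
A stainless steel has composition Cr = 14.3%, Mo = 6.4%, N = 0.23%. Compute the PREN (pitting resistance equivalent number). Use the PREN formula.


Apply the PREN formula: PREN = Cr + 3.3*Mo + 16*N
PREN = 14.3 + 3.3*6.4 + 16*0.23
PREN = 14.3 + 21.12 + 3.68 = 39.1

39.1


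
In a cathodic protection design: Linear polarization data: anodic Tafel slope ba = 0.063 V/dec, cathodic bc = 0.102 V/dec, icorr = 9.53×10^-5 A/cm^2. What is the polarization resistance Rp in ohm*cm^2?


Apply the Stern-Geary equation: Rp = ba*bc / (2.303*icorr*(ba+bc))
ba*bc = 0.063*0.102 = 0.006426
ba+bc = 0.165; 2.303*icorr*(ba+bc) = 2.303*9.53×10^-5*0.165 = 3.6213523×10^-5
Rp = 0.006426 / 3.6213523×10^-5 = 177.4 ohm*cm^2

177.4 ohm*cm^2


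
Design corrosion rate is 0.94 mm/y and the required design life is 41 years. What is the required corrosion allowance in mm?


Corrosion allowance = CR × design life
CA = 0.94 * 41 = 38.54 mm

38.54 mm


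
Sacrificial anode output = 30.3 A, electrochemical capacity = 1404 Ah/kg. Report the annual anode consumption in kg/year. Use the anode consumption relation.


Annual consumption = current * hours per year / capacity
Rate = 30.3 * 8760 / 1404 = 189.1 kg/year

189.1 kg/year


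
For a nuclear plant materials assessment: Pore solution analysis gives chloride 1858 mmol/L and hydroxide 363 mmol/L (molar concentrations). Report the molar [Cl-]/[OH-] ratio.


Threshold parameter = [Cl-] / [OH-] (molar basis; both in mmol/L, so units cancel)
Ratio = 1858 / 363 = 5.12

5.12


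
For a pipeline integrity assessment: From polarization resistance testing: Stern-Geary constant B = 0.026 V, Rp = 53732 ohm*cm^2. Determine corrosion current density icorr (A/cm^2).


Apply the Stern-Geary relation: icorr = B / Rp
icorr = 0.026 / 53732 = 4.839×10^-7 A/cm^2

4.839×10^-7 A/cm^2


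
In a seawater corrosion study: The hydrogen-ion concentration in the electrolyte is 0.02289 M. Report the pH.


pH = −log10[H+]
pH = −log10(0.02289) = 1.64

1.64


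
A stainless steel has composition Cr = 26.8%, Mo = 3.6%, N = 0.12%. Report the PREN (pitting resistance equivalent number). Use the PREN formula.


Apply the PREN formula: PREN = Cr + 3.3*Mo + 16*N
PREN = 26.8 + 3.3*3.6 + 16*0.12
PREN = 26.8 + 11.88 + 1.92 = 40.6

40.6


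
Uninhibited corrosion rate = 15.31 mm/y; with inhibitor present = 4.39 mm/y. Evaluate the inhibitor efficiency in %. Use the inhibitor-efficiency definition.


Apply the inhibitor-efficiency definition: IE = (CR_blank − CR_inh)/CR_blank × 100
IE = (15.31 − 4.39) / 15.31 × 100
IE = 10.92 / 15.31 × 100 = 71.3 %

71.3 %


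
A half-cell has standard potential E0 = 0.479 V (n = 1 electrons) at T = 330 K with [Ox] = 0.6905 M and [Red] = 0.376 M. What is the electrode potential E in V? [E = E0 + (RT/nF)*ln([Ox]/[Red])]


Apply the Nernst equation: E = E0 + (RT/nF)*ln([Ox]/[Red])
Step 1: RT/nF = 8.314*330/(1*96485) = 0.02843572 V
Step 2: [Ox]/[Red] = 0.6905/0.376 = 1.836436
Step 3: ln(1.836436) = 0.607827
Step 4: correction = 0.02843572 * 0.607827 = 0.0173 V
E = 0.479 + 0.0173 = 0.4963 V

0.4963 V


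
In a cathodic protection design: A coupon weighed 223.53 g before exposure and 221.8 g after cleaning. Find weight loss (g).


Weight loss = initial − final
WL = 223.53 − 221.8 = 1.73 g

1.73 g


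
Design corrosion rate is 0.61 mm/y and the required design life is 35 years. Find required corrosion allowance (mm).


Corrosion allowance = CR × design life
CA = 0.61 * 35 = 21.35 mm

21.35 mm


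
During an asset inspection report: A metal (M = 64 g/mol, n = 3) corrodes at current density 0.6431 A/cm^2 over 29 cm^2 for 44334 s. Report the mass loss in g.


Apply Faraday's law: m = i*A*t*M / (n*F)
Total charge passed Q = i*A*t = 0.6431*29*44334 = 826824.6666 C
m = Q*M/(n*F) = 826824.6666*64/(3*96485) = 182.815 g

182.815 g


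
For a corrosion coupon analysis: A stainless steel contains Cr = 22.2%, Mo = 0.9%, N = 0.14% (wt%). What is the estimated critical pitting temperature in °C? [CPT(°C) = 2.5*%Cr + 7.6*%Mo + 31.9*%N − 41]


Apply the ASTM G48 empirical CPT estimate: CPT(°C) = 2.5*%Cr + 7.6*%Mo + 31.9*%N − 41
2.5*22.2 = 55.5; 7.6*0.9 = 6.84; 31.9*0.14 = 4.466
CPT = 55.5 + 6.84 + 4.466 − 41 = 25.806 °C
Rounded to 0.1 °C: CPT ≈ 25.8 °C

25.8 °C


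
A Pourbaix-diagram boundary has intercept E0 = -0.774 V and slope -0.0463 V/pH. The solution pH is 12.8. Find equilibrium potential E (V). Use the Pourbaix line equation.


Apply the Pourbaix line equation: E = E0 + slope*pH
E = -0.774 + (-0.0463)*12.8 = -0.774 + (-0.59264) = -1.36664 V
Rounded to 4 decimal places: E = -1.3666 V

-1.3666 V


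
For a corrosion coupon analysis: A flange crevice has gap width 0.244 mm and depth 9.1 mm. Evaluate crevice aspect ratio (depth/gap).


Aspect ratio = depth / gap
Ratio = 9.1 / 0.244 = 37.3

37.3


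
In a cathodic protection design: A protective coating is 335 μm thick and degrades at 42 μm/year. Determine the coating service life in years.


Service life = thickness / degradation rate
Life = 335 / 42 = 8.0 years

8.0 years


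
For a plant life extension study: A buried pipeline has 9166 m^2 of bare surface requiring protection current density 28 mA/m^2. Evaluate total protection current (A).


I = area * current density, then convert mA → A (÷1000)
I = 9166 * 28 / 1000 = 256.65 A

256.65 A


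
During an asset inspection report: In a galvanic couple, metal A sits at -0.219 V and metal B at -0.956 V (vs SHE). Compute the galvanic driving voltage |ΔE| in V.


Driving voltage is the absolute potential difference.
|ΔE| = |-0.219 − (-0.956)| = 0.737 V

0.737 V


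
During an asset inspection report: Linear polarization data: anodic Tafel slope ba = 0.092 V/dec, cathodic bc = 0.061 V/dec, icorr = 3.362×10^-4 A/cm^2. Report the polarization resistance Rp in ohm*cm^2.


Apply the Stern-Geary equation: Rp = ba*bc / (2.303*icorr*(ba+bc))
ba*bc = 0.092*0.061 = 0.005612
ba+bc = 0.153; 2.303*icorr*(ba+bc) = 2.303*3.362×10^-4*0.153 = 1.184631×10^-4
Rp = 0.005612 / 1.184631×10^-4 = 47.4 ohm*cm^2

47.4 ohm*cm^2


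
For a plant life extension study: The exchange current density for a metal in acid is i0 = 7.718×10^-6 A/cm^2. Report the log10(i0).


i0 = 7.718×10^-6 A/cm^2
log10(i0) = -5.112

-5.112


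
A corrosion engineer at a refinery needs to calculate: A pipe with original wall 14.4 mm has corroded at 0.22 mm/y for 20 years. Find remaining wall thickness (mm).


Remaining wall = original − CR × time
t = 14.4 − 0.22*20 = 14.4 − 4.4 = 10.0 mm

10.0 mm


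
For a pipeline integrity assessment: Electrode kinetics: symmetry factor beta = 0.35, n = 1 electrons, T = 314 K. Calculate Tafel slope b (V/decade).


Apply the Tafel slope relation: b = 2.303*R*T/(beta*n*F)
Numerator: 2.303 * 8.314 * 314 = 6012.2
Denominator: 0.35 * 1 * 96485 = 33769.75
b = 6012.2 / 33769.75 = 0.178 V/decade

0.178 V/decade


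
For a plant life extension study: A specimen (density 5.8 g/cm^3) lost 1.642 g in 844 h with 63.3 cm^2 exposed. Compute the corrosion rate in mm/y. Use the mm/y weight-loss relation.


Apply the mm/y weight-loss relation: CR = 87600 * W / (D * A * T)
Numerator: 87600 * 1.642 = 143839.2
Denominator: 5.8 * 63.3 * 844 = 309866.16
CR = 143839.2 / 309866.16 = 0.4642 mm/y

0.4642 mm/y


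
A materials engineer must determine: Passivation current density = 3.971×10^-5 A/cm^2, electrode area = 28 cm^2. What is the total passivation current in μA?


I = i_pass * A, then convert A → μA (×10^6)
I = 3.971×10^-5 * 28 * 10^6 = 1111.88 μA

1111.88 μA


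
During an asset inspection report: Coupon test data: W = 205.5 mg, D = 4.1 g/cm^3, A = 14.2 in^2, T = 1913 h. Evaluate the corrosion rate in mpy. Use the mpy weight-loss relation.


Apply the mpy weight-loss relation: CR = 534 * W / (D * A * T)
Numerator: 534 * 205.5 = 109737.0
Denominator: 4.1 * 14.2 * 1913 = 111374.86
CR = 109737.0 / 111374.86 = 0.985 mpy

0.985 mpy


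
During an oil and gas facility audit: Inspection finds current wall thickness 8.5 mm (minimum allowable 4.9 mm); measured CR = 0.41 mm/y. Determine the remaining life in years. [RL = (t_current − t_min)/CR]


Apply the remaining-life relation: RL = (t_current − t_min) / CR
RL = (8.5 − 4.9) / 0.41 = 3.6 / 0.41 = 8.8 years

8.8 years


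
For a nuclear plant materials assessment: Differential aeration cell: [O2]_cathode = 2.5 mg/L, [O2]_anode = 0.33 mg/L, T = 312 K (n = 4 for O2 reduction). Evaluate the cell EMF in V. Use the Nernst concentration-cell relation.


Apply the Nernst concentration-cell relation: E = (RT/nF)*ln(C_cathode/C_anode)
RT/nF = 8.314*312/(4*96485) = 0.00672117 V
ln(2.5/0.33) = 2.02495
E = 0.00672117 * 2.02495 = 0.01361 V

0.01361 V


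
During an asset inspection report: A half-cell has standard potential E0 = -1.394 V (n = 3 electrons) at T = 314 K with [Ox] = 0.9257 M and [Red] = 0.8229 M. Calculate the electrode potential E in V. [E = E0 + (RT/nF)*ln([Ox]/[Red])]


Apply the Nernst equation: E = E0 + (RT/nF)*ln([Ox]/[Red])
Step 1: RT/nF = 8.314*314/(3*96485) = 0.009019 V
Step 2: [Ox]/[Red] = 0.9257/0.8229 = 1.124924
Step 3: ln(1.124924) = 0.117715
Step 4: correction = 0.009019 * 0.117715 = 0.0011 V
E = -1.394 + 0.0011 = -1.3929 V

-1.3929 V


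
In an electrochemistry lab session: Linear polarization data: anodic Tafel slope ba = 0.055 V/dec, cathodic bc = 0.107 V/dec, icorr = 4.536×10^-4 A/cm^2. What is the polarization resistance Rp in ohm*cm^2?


Apply the Stern-Geary equation: Rp = ba*bc / (2.303*icorr*(ba+bc))
ba*bc = 0.055*0.107 = 0.005885
ba+bc = 0.162; 2.303*icorr*(ba+bc) = 2.303*4.536×10^-4*0.162 = 1.6923181×10^-4
Rp = 0.005885 / 1.6923181×10^-4 = 34.8 ohm*cm^2

34.8 ohm*cm^2


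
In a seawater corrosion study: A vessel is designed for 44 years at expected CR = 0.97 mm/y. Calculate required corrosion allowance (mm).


Corrosion allowance = CR × design life
CA = 0.97 * 44 = 42.68 mm

42.68 mm


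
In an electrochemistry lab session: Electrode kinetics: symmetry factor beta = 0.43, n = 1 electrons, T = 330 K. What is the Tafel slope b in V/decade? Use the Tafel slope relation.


Apply the Tafel slope relation: b = 2.303*R*T/(beta*n*F)
Numerator: 2.303 * 8.314 * 330 = 6318.56
Denominator: 0.43 * 1 * 96485 = 41488.55
b = 6318.56 / 41488.55 = 0.152 V/decade

0.152 V/decade


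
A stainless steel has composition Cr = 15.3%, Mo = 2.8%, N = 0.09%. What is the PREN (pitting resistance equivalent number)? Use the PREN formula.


Apply the PREN formula: PREN = Cr + 3.3*Mo + 16*N
PREN = 15.3 + 3.3*2.8 + 16*0.09
PREN = 15.3 + 9.24 + 1.44 = 25.98

25.98


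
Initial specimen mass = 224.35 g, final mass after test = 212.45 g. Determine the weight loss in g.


Weight loss = initial − final
WL = 224.35 − 212.45 = 11.9 g

11.9 g


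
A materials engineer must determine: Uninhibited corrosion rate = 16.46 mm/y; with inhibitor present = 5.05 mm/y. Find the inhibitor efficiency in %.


Apply the inhibitor-efficiency definition: IE = (CR_blank − CR_inh)/CR_blank × 100
IE = (16.46 − 5.05) / 16.46 × 100
IE = 11.41 / 16.46 × 100 = 69.3 %

69.3 %


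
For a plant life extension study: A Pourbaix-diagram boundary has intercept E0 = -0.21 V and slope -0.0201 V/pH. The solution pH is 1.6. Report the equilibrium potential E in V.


Apply the Pourbaix line equation: E = E0 + slope*pH
E = -0.21 + (-0.0201)*1.6 = -0.21 + (-0.03216) = -0.24216 V
Rounded to 4 decimal places: E = -0.2422 V

-0.2422 V


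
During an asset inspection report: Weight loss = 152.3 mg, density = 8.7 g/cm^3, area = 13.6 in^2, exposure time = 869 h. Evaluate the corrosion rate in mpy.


Apply the mpy weight-loss relation: CR = 534 * W / (D * A * T)
Numerator: 534 * 152.3 = 81328.2
Denominator: 8.7 * 13.6 * 869 = 102820.08
CR = 81328.2 / 102820.08 = 0.791 mpy

0.791 mpy


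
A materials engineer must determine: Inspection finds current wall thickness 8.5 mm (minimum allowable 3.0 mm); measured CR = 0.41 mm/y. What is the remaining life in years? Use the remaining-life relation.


Apply the remaining-life relation: RL = (t_current − t_min) / CR
RL = (8.5 − 3.0) / 0.41 = 5.5 / 0.41 = 13.4 years

13.4 years


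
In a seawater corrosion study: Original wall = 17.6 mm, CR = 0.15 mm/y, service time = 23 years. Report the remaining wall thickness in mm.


Remaining wall = original − CR × time
t = 17.6 − 0.15*23 = 17.6 − 3.45 = 14.15 mm

14.15 mm


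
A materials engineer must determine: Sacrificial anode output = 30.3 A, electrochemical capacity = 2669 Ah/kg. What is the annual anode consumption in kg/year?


Annual consumption = current * hours per year / capacity
Rate = 30.3 * 8760 / 2669 = 99.4 kg/year

99.4 kg/year


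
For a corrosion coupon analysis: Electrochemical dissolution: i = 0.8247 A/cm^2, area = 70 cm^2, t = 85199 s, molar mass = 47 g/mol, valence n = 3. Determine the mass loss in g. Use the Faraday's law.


Apply Faraday's law: m = i*A*t*M / (n*F)
Total charge passed Q = i*A*t = 0.8247*70*85199 = 4918453.071 C
m = Q*M/(n*F) = 4918453.071*47/(3*96485) = 798.6295 g

798.6295 g


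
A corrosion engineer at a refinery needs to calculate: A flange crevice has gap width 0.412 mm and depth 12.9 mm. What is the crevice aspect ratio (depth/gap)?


Aspect ratio = depth / gap
Ratio = 12.9 / 0.412 = 31.3

31.3


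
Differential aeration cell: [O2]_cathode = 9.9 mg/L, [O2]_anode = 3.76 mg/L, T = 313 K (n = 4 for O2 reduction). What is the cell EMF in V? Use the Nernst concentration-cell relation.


Apply the Nernst concentration-cell relation: E = (RT/nF)*ln(C_cathode/C_anode)
RT/nF = 8.314*313/(4*96485) = 0.00674271 V
ln(9.9/3.76) = 0.96812
E = 0.00674271 * 0.96812 = 0.00653 V

0.00653 V


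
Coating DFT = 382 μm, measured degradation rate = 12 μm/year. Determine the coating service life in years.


Service life = thickness / degradation rate
Life = 382 / 12 = 31.8 years

31.8 years


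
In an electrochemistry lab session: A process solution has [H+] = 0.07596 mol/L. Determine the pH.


pH = −log10[H+]
pH = −log10(0.07596) = 1.12

1.12


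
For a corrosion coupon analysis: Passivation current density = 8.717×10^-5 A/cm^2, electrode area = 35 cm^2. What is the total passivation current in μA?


I = i_pass * A, then convert A → μA (×10^6)
I = 8.717×10^-5 * 35 * 10^6 = 3050.95 μA

3050.95 μA


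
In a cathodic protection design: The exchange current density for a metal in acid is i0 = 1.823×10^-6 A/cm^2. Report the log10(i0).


i0 = 1.823×10^-6 A/cm^2
log10(i0) = -5.739

-5.739


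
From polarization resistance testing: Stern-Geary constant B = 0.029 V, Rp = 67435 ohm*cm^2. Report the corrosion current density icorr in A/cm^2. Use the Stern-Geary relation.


Apply the Stern-Geary relation: icorr = B / Rp
icorr = 0.029 / 67435 = 4.3×10^-7 A/cm^2

4.3×10^-7 A/cm^2


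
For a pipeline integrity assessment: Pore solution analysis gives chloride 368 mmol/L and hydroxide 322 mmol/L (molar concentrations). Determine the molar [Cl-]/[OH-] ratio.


Threshold parameter = [Cl-] / [OH-] (molar basis; both in mmol/L, so units cancel)
Ratio = 368 / 322 = 1.14

1.14


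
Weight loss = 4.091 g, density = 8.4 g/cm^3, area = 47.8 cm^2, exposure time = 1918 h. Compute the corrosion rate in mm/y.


Apply the mm/y weight-loss relation: CR = 87600 * W / (D * A * T)
Numerator: 87600 * 4.091 = 358371.6
Denominator: 8.4 * 47.8 * 1918 = 770115.36
CR = 358371.6 / 770115.36 = 0.4653 mm/y

0.4653 mm/y


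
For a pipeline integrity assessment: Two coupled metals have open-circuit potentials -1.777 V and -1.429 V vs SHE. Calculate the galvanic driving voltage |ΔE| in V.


Driving voltage is the absolute potential difference.
|ΔE| = |-1.777 − (-1.429)| = 0.348 V

0.348 V


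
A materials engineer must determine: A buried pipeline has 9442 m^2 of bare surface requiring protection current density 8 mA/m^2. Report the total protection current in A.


I = area * current density, then convert mA → A (÷1000)
I = 9442 * 8 / 1000 = 75.54 A

75.54 A


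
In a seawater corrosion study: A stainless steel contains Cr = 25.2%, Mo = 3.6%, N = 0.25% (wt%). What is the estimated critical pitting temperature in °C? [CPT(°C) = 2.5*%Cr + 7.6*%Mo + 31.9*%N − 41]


Apply the ASTM G48 empirical CPT estimate: CPT(°C) = 2.5*%Cr + 7.6*%Mo + 31.9*%N − 41
2.5*25.2 = 63; 7.6*3.6 = 27.36; 31.9*0.25 = 7.975
CPT = 63 + 27.36 + 7.975 − 41 = 57.335 °C
Rounded to 0.1 °C: CPT ≈ 57.3 °C

57.3 °C


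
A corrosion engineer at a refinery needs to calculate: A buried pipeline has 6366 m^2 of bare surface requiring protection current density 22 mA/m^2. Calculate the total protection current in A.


I = area * current density, then convert mA → A (÷1000)
I = 6366 * 22 / 1000 = 140.05 A

140.05 A


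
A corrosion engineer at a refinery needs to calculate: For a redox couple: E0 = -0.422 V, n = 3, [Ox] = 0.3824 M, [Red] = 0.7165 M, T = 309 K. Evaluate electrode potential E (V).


Apply the Nernst equation: E = E0 + (RT/nF)*ln([Ox]/[Red])
Step 1: RT/nF = 8.314*309/(3*96485) = 0.00887539 V
Step 2: [Ox]/[Red] = 0.3824/0.7165 = 0.533706
Step 3: ln(0.533706) = -0.62791
Step 4: correction = 0.00887539 * -0.62791 = -0.006 V
E = -0.422 + -0.006 = -0.428 V

-0.428 V


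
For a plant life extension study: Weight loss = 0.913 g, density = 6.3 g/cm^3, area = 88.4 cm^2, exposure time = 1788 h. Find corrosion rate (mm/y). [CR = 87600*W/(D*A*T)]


Apply the mm/y weight-loss relation: CR = 87600 * W / (D * A * T)
Numerator: 87600 * 0.913 = 79978.8
Denominator: 6.3 * 88.4 * 1788 = 995772.96
CR = 79978.8 / 995772.96 = 0.08032 mm/y

0.08032 mm/y


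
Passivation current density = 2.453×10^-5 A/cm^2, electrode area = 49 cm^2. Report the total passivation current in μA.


I = i_pass * A, then convert A → μA (×10^6)
I = 2.453×10^-5 * 49 * 10^6 = 1201.97 μA

1201.97 μA


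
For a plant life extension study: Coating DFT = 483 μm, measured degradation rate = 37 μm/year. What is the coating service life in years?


Service life = thickness / degradation rate
Life = 483 / 37 = 13.1 years

13.1 years


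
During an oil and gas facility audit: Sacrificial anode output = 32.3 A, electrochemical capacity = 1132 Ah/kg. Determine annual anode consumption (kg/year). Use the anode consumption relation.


Annual consumption = current * hours per year / capacity
Rate = 32.3 * 8760 / 1132 = 250.0 kg/year

250.0 kg/year


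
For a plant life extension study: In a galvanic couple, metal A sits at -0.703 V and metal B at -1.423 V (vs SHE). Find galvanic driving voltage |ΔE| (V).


Driving voltage is the absolute potential difference.
|ΔE| = |-0.703 − (-1.423)| = 0.72 V

0.72 V


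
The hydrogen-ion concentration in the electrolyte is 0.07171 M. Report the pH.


pH = −log10[H+]
pH = −log10(0.07171) = 1.14

1.14


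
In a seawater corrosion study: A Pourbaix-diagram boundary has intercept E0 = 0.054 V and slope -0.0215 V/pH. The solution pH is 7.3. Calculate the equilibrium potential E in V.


Apply the Pourbaix line equation: E = E0 + slope*pH
E = 0.054 + (-0.0215)*7.3 = 0.054 + (-0.15695) = -0.10295 V
Rounded to 4 decimal places: E = -0.1030 V

-0.1030 V


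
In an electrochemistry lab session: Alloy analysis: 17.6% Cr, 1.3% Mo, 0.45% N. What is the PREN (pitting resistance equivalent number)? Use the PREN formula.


Apply the PREN formula: PREN = Cr + 3.3*Mo + 16*N
PREN = 17.6 + 3.3*1.3 + 16*0.45
PREN = 17.6 + 4.29 + 7.2 = 29.09

29.09


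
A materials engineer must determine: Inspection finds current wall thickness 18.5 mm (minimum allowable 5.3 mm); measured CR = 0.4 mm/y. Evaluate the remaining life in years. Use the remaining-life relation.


Apply the remaining-life relation: RL = (t_current − t_min) / CR
RL = (18.5 − 5.3) / 0.4 = 13.2 / 0.4 = 33.0 years

33.0 years


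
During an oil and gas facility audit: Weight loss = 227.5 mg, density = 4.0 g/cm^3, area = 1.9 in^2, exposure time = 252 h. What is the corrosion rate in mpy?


Apply the mpy weight-loss relation: CR = 534 * W / (D * A * T)
Numerator: 534 * 227.5 = 121485.0
Denominator: 4.0 * 1.9 * 252 = 1915.2
CR = 121485.0 / 1915.2 = 63.432 mpy

63.432 mpy


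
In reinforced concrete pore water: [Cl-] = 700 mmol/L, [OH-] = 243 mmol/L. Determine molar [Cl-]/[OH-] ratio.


Threshold parameter = [Cl-] / [OH-] (molar basis; both in mmol/L, so units cancel)
Ratio = 700 / 243 = 2.88

2.88


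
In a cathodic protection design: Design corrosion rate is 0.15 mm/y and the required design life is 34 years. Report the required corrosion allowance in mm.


Corrosion allowance = CR × design life
CA = 0.15 * 34 = 5.1 mm

5.1 mm


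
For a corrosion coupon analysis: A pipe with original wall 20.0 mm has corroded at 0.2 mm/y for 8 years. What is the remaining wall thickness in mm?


Remaining wall = original − CR × time
t = 20.0 − 0.2*8 = 20.0 − 1.6 = 18.4 mm

18.4 mm


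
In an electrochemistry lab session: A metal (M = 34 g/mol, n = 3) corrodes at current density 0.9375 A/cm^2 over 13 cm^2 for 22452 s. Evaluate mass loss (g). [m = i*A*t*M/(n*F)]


Apply Faraday's law: m = i*A*t*M / (n*F)
Total charge passed Q = i*A*t = 0.9375*13*22452 = 273633.75 C
m = Q*M/(n*F) = 273633.75*34/(3*96485) = 32.1416 g

32.1416 g


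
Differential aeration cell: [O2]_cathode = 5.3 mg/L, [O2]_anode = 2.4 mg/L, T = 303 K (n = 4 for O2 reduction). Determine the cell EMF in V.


Apply the Nernst concentration-cell relation: E = (RT/nF)*ln(C_cathode/C_anode)
RT/nF = 8.314*303/(4*96485) = 0.00652729 V
ln(5.3/2.4) = 0.79224
E = 0.00652729 * 0.79224 = 0.00517 V

0.00517 V


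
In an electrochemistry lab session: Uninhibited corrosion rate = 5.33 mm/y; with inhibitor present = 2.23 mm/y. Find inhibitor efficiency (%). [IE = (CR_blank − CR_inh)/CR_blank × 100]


Apply the inhibitor-efficiency definition: IE = (CR_blank − CR_inh)/CR_blank × 100
IE = (5.33 − 2.23) / 5.33 × 100
IE = 3.1 / 5.33 × 100 = 58.2 %

58.2 %


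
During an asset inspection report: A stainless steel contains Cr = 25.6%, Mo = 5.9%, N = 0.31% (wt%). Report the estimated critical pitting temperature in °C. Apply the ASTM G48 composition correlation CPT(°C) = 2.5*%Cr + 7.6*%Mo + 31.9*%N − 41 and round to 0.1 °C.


Apply the ASTM G48 empirical CPT estimate: CPT(°C) = 2.5*%Cr + 7.6*%Mo + 31.9*%N − 41
2.5*25.6 = 64; 7.6*5.9 = 44.84; 31.9*0.31 = 9.889
CPT = 64 + 44.84 + 9.889 − 41 = 77.729 °C
Rounded to 0.1 °C: CPT ≈ 77.7 °C

77.7 °C


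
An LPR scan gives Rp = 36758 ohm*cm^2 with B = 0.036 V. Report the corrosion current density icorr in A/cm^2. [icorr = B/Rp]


Apply the Stern-Geary relation: icorr = B / Rp
icorr = 0.036 / 36758 = 9.794×10^-7 A/cm^2

9.794×10^-7 A/cm^2


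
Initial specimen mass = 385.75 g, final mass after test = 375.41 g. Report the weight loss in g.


Weight loss = initial − final
WL = 385.75 − 375.41 = 10.34 g

10.34 g


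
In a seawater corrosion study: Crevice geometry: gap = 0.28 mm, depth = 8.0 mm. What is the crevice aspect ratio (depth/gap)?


Aspect ratio = depth / gap
Ratio = 8.0 / 0.28 = 28.6

28.6


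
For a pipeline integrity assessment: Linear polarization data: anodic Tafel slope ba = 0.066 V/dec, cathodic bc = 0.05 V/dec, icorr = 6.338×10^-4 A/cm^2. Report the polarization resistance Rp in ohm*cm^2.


Apply the Stern-Geary equation: Rp = ba*bc / (2.303*icorr*(ba+bc))
ba*bc = 0.066*0.05 = 0.0033
ba+bc = 0.116; 2.303*icorr*(ba+bc) = 2.303*6.338×10^-4*0.116 = 1.693184×10^-4
Rp = 0.0033 / 1.693184×10^-4 = 19.49 ohm*cm^2

19.49 ohm*cm^2


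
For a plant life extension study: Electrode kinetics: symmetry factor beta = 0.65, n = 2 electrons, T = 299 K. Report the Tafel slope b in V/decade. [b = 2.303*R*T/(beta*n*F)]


Apply the Tafel slope relation: b = 2.303*R*T/(beta*n*F)
Numerator: 2.303 * 8.314 * 299 = 5725.0
Denominator: 0.65 * 2 * 96485 = 125430.5
b = 5725.0 / 125430.5 = 0.046 V/decade

0.046 V/decade


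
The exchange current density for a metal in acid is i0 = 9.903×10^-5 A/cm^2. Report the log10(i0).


i0 = 9.903×10^-5 A/cm^2
log10(i0) = -4.004

-4.004


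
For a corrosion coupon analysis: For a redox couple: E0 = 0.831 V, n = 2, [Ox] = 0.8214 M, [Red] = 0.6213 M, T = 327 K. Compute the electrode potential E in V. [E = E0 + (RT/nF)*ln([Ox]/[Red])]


Apply the Nernst equation: E = E0 + (RT/nF)*ln([Ox]/[Red])
Step 1: RT/nF = 8.314*327/(2*96485) = 0.0140886 V
Step 2: [Ox]/[Red] = 0.8214/0.6213 = 1.322067
Step 3: ln(1.322067) = 0.279196
Step 4: correction = 0.0140886 * 0.279196 = 0.0039 V
E = 0.831 + 0.0039 = 0.8349 V

0.8349 V
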